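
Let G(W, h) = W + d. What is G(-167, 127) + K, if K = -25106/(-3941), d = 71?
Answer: -353230/3941 ≈ -89.630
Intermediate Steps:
G(W, h) = 71 + W (G(W, h) = W + 71 = 71 + W)
K = 25106/3941 (K = -25106*(-1/3941) = 25106/3941 ≈ 6.3705)
G(-167, 127) + K = (71 - 167) + 25106/3941 = -96 + 25106/3941 = -353230/3941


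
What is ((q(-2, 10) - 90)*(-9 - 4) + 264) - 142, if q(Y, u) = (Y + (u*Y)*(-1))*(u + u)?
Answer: -3388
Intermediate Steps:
q(Y, u) = 2*u*(Y - Y*u) (q(Y, u) = (Y + (Y*u)*(-1))*(2*u) = (Y - Y*u)*(2*u) = 2*u*(Y - Y*u))
((q(-2, 10) - 90)*(-9 - 4) + 264) - 142 = ((2*(-2)*10*(1 - 1*10) - 90)*(-9 - 4) + 264) - 142 = ((2*(-2)*10*(1 - 10) - 90)*(-13) + 264) - 142 = ((2*(-2)*10*(-9) - 90)*(-13) + 264) - 142 = ((360 - 90)*(-13) + 264) - 142 = (270*(-13) + 264) - 142 = (-3510 + 264) - 142 = -3246 - 142 = -3388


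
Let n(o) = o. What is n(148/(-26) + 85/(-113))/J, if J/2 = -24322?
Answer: 9467/71458036 ≈ 0.00013248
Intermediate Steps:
J = -48644 (J = 2*(-24322) = -48644)
n(148/(-26) + 85/(-113))/J = (148/(-26) + 85/(-113))/(-48644) = (148*(-1/26) + 85*(-1/113))*(-1/48644) = (-74/13 - 85/113)*(-1/48644) = -9467/1469*(-1/48644) = 9467/71458036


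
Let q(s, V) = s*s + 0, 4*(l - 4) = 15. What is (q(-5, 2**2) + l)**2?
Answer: 17161/16 ≈ 1072.6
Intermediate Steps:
l = 31/4 (l = 4 + (1/4)*15 = 4 + 15/4 = 31/4 ≈ 7.7500)
q(s, V) = s**2 (q(s, V) = s**2 + 0 = s**2)
(q(-5, 2**2) + l)**2 = ((-5)**2 + 31/4)**2 = (25 + 31/4)**2 = (131/4)**2 = 17161/16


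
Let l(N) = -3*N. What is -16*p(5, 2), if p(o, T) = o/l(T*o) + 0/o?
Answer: 8/3 ≈ 2.6667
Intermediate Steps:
p(o, T) = -1/(3*T) (p(o, T) = o/((-3*T*o)) + 0/o = o/((-3*T*o)) + 0 = o*(-1/(3*T*o)) + 0 = -1/(3*T) + 0 = -1/(3*T))
-16*p(5, 2) = -(-16)/(3*2) = -16*(-1/6) = 8/3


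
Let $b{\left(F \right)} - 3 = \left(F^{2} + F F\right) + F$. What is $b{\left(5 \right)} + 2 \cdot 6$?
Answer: $70$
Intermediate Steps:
$b{\left(F \right)} = 3 + F + 2 F^{2}$ ($b{\left(F \right)} = 3 + \left(\left(F^{2} + F F\right) + F\right) = 3 + \left(\left(F^{2} + F^{2}\right) + F\right) = 3 + \left(2 F^{2} + F\right) = 3 + \left(F + 2 F^{2}\right) = 3 + F + 2 F^{2}$)
$b{\left(5 \right)} + 2 \cdot 6 = \left(3 + 5 + 2 \cdot 5^{2}\right) + 2 \cdot 6 = \left(3 + 5 + 2 \cdot 25\right) + 12 = \left(3 + 5 + 50\right) + 12 = 58 + 12 = 70$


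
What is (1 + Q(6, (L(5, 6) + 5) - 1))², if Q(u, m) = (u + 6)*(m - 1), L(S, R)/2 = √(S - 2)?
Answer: 3097 + 1776*√3 ≈ 6173.1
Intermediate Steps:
L(S, R) = 2*√(-2 + S) (L(S, R) = 2*√(S - 2) = 2*√(-2 + S))
Q(u, m) = (-1 + m)*(6 + u) (Q(u, m) = (6 + u)*(-1 + m) = (-1 + m)*(6 + u))
(1 + Q(6, (L(5, 6) + 5) - 1))² = (1 + (-6 - 1*6 + 6*((2*√(-2 + 5) + 5) - 1) + ((2*√(-2 + 5) + 5) - 1)*6))² = (1 + (-6 - 6 + 6*((2*√3 + 5) - 1) + ((2*√3 + 5) - 1)*6))² = (1 + (-6 - 6 + 6*((5 + 2*√3) - 1) + ((5 + 2*√3) - 1)*6))² = (1 + (-6 - 6 + 6*(4 + 2*√3) + (4 + 2*√3)*6))² = (1 + (-6 - 6 + (24 + 12*√3) + (24 + 12*√3)))² = (1 + (36 + 24*√3))² = (37 + 24*√3)²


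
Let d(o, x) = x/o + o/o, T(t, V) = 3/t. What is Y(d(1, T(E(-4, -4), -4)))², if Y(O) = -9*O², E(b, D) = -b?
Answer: 194481/256 ≈ 759.69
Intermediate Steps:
d(o, x) = 1 + x/o (d(o, x) = x/o + 1 = 1 + x/o)
Y(d(1, T(E(-4, -4), -4)))² = (-9*(1 + 3/((-1*(-4))))²)² = (-9*(1 + 3/4)²)² = (-9*(1 + 3*(¼))²)² = (-9*(1 + ¾)²)² = (-9*(1*(7/4))²)² = (-9*(7/4)²)² = (-9*49/16)² = (-441/16)² = 194481/256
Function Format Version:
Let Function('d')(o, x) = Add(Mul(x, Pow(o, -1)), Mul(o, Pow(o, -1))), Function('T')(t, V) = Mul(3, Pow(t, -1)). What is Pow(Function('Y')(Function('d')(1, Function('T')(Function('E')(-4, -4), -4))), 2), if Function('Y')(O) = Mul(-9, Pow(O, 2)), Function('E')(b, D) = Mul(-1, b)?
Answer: Rational(194481, 256) ≈ 759.69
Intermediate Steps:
Function('d')(o, x) = Add(1, Mul(x, Pow(o, -1))) (Function('d')(o, x) = Add(Mul(x, Pow(o, -1)), 1) = Add(1, Mul(x, Pow(o, -1))))
Pow(Function('Y')(Function('d')(1, Function('T')(Function('E')(-4, -4), -4))), 2) = Pow(Mul(-9, Pow(Mul(Pow(1, -1), Add(1, Mul(3, Pow(Mul(-1, -4), -1)))), 2)), 2) = Pow(Mul(-9, Pow(Mul(1, Add(1, Mul(3, Pow(4, -1)))), 2)), 2) = Pow(Mul(-9, Pow(Mul(1, Add(1, Mul(3, Rational(1, 4)))), 2)), 2) = Pow(Mul(-9, Pow(Mul(1, Add(1, Rational(3, 4))), 2)), 2) = Pow(Mul(-9, Pow(Mul(1, Rational(7, 4)), 2)), 2) = Pow(Mul(-9, Pow(Rational(7, 4), 2)), 2) = Pow(Mul(-9, Rational(49, 16)), 2) = Pow(Rational(-441, 16), 2) = Rational(194481, 256)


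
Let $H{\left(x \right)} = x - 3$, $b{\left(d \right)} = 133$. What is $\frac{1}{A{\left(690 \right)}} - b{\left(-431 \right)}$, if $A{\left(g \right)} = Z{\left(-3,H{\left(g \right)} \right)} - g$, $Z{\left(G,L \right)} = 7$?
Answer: $- \frac{90840}{683} \approx -133.0$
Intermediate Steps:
$H{\left(x \right)} = -3 + x$ ($H{\left(x \right)} = x - 3 = -3 + x$)
$A{\left(g \right)} = 7 - g$
$\frac{1}{A{\left(690 \right)}} - b{\left(-431 \right)} = \frac{1}{7 - 690} - 133 = \frac{1}{-683} - 133 = - \frac{1}{683} - 133 = - \frac{90840}{683}$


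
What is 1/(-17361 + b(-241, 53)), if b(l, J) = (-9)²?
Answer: -1/17280 ≈ -5.7870e-5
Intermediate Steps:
b(l, J) = 81
1/(-17361 + b(-241, 53)) = 1/(-17361 + 81) = 1/(-17280) = -1/17280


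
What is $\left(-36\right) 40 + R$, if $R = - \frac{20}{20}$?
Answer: $-1441$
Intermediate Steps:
$R = -1$ ($R = \left(-20\right) \frac{1}{20} = -1$)
$\left(-36\right) 40 + R = \left(-36\right) 40 - 1 = -1440 - 1 = -1441$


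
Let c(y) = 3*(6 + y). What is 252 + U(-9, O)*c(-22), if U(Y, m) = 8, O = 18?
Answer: -132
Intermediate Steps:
c(y) = 18 + 3*y
252 + U(-9, O)*c(-22) = 252 + 8*(18 + 3*(-22)) = 252 + 8*(18 - 66) = 252 + 8*(-48) = 252 - 384 = -132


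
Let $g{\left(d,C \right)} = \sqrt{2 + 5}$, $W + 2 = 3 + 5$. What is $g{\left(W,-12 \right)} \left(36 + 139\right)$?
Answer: $175 \sqrt{7} \approx 463.01$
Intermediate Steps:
$W = 6$ ($W = -2 + \left(3 + 5\right) = -2 + 8 = 6$)
$g{\left(d,C \right)} = \sqrt{7}$
$g{\left(W,-12 \right)} \left(36 + 139\right) = \sqrt{7} \left(36 + 139\right) = \sqrt{7} \cdot 175 = 175 \sqrt{7}$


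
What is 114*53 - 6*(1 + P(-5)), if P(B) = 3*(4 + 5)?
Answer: 5874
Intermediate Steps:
P(B) = 27 (P(B) = 3*9 = 27)
114*53 - 6*(1 + P(-5)) = 114*53 - 6*(1 + 27) = 6042 - 6*28 = 6042 - 168 = 5874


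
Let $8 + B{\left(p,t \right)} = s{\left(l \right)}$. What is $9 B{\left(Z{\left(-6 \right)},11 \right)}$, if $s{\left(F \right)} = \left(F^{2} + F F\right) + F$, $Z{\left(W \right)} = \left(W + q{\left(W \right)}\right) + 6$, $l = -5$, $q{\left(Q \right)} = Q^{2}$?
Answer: $333$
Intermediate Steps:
$Z{\left(W \right)} = 6 + W + W^{2}$ ($Z{\left(W \right)} = \left(W + W^{2}\right) + 6 = 6 + W + W^{2}$)
$s{\left(F \right)} = F + 2 F^{2}$ ($s{\left(F \right)} = \left(F^{2} + F^{2}\right) + F = 2 F^{2} + F = F + 2 F^{2}$)
$B{\left(p,t \right)} = 37$ ($B{\left(p,t \right)} = -8 - 5 \left(1 + 2 \left(-5\right)\right) = -8 - 5 \left(1 - 10\right) = -8 - -45 = -8 + 45 = 37$)
$9 B{\left(Z{\left(-6 \right)},11 \right)} = 9 \cdot 37 = 333$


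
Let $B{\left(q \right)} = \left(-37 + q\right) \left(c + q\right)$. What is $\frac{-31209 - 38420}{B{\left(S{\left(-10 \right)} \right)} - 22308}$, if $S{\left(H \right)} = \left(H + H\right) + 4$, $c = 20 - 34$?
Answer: $\frac{69629}{20718} \approx 3.3608$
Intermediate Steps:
$c = -14$
$S{\left(H \right)} = 4 + 2 H$ ($S{\left(H \right)} = 2 H + 4 = 4 + 2 H$)
$B{\left(q \right)} = \left(-37 + q\right) \left(-14 + q\right)$
$\frac{-31209 - 38420}{B{\left(S{\left(-10 \right)} \right)} - 22308} = \frac{-31209 - 38420}{\left(518 + \left(4 + 2 \left(-10\right)\right)^{2} - 51 \left(4 + 2 \left(-10\right)\right)\right) - 22308} = - \frac{69629}{\left(518 + \left(4 - 20\right)^{2} - 51 \left(4 - 20\right)\right) - 22308} = - \frac{69629}{\left(518 + \left(-16\right)^{2} - -816\right) - 22308} = - \frac{69629}{\left(518 + 256 + 816\right) - 22308} = - \frac{69629}{1590 - 22308} = - \frac{69629}{-20718} = \left(-69629\right) \left(- \frac{1}{20718}\right) = \frac{69629}{20718}$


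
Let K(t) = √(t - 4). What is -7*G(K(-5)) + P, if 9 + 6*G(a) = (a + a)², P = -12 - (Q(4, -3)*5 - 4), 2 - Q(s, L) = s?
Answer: 109/2 ≈ 54.500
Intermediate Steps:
Q(s, L) = 2 - s
K(t) = √(-4 + t)
P = 2 (P = -12 - ((2 - 1*4)*5 - 4) = -12 - ((2 - 4)*5 - 4) = -12 - (-2*5 - 4) = -12 - (-10 - 4) = -12 - 1*(-14) = -12 + 14 = 2)
G(a) = -3/2 + 2*a²/3 (G(a) = -3/2 + (a + a)²/6 = -3/2 + (2*a)²/6 = -3/2 + (4*a²)/6 = -3/2 + 2*a²/3)
-7*G(K(-5)) + P = -7*(-3/2 + 2*(√(-4 - 5))²/3) + 2 = -7*(-3/2 + 2*(√(-9))²/3) + 2 = -7*(-3/2 + 2*(3*I)²/3) + 2 = -7*(-3/2 + (⅔)*(-9)) + 2 = -7*(-3/2 - 6) + 2 = -7*(-15/2) + 2 = 105/2 + 2 = 109/2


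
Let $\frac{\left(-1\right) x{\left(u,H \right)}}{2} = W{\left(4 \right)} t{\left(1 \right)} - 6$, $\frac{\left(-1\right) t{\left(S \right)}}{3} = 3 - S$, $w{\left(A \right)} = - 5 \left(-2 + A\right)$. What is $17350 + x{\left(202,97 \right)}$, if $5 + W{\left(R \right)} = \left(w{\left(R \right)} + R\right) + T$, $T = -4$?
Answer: $17182$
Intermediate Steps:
$w{\left(A \right)} = 10 - 5 A$
$t{\left(S \right)} = -9 + 3 S$ ($t{\left(S \right)} = - 3 \left(3 - S\right) = -9 + 3 S$)
$W{\left(R \right)} = 1 - 4 R$ ($W{\left(R \right)} = -5 - \left(-6 + 4 R\right) = 1 - 4 R$)
$x{\left(u,H \right)} = -168$ ($x{\left(u,H \right)} = - 2 \left(\left(1 - 16\right) \left(-9 + 3 \cdot 1\right) - 6\right) = - 2 \left(\left(1 - 16\right) \left(-9 + 3\right) - 6\right) = - 2 \left(\left(-15\right) \left(-6\right) - 6\right) = - 2 \left(90 - 6\right) = \left(-2\right) 84 = -168$)
$17350 + x{\left(202,97 \right)} = 17350 - 168 = 17182$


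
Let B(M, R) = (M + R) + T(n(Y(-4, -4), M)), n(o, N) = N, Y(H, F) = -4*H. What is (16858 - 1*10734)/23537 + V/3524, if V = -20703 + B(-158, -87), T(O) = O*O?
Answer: 29026392/20736097 ≈ 1.3998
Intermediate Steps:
T(O) = O²
B(M, R) = M + R + M² (B(M, R) = (M + R) + M² = M + R + M²)
V = 4016 (V = -20703 + (-158 - 87 + (-158)²) = -20703 + (-158 - 87 + 24964) = -20703 + 24719 = 4016)
(16858 - 1*10734)/23537 + V/3524 = (16858 - 1*10734)/23537 + 4016/3524 = (16858 - 10734)*(1/23537) + 4016*(1/3524) = 6124*(1/23537) + 1004/881 = 6124/23537 + 1004/881 = 29026392/20736097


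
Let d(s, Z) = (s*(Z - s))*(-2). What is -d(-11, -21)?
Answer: 220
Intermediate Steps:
d(s, Z) = -2*s*(Z - s)
-d(-11, -21) = -2*(-11)*(-11 - 1*(-21)) = -2*(-11)*(-11 + 21) = -2*(-11)*10 = -1*(-220) = 220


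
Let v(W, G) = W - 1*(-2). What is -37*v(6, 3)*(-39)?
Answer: 11544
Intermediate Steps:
v(W, G) = 2 + W (v(W, G) = W + 2 = 2 + W)
-37*v(6, 3)*(-39) = -37*(2 + 6)*(-39) = -37*8*(-39) = -296*(-39) = 11544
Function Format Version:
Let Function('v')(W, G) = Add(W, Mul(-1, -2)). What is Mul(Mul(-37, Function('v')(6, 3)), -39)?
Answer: 11544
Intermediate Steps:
Function('v')(W, G) = Add(2, W) (Function('v')(W, G) = Add(W, 2) = Add(2, W))
Mul(Mul(-37, Function('v')(6, 3)), -39) = Mul(Mul(-37, Add(2, 6)), -39) = Mul(Mul(-37, 8), -39) = Mul(-296, -39) = 11544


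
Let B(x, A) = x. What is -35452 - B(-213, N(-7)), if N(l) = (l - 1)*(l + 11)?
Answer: -35239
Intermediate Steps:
N(l) = (-1 + l)*(11 + l)
-35452 - B(-213, N(-7)) = -35452 - 1*(-213) = -35452 + 213 = -35239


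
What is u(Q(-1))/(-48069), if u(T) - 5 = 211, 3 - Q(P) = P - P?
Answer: -24/5341 ≈ -0.0044935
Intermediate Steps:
Q(P) = 3 (Q(P) = 3 - (P - P) = 3 - 1*0 = 3 + 0 = 3)
u(T) = 216 (u(T) = 5 + 211 = 216)
u(Q(-1))/(-48069) = 216/(-48069) = 216*(-1/48069) = -24/5341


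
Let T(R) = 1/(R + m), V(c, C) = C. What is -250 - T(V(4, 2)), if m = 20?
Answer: -5501/22 ≈ -250.05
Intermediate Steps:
T(R) = 1/(20 + R) (T(R) = 1/(R + 20) = 1/(20 + R))
-250 - T(V(4, 2)) = -250 - 1/(20 + 2) = -250 - 1/22 = -5501/22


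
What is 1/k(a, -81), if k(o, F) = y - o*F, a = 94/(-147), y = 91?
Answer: 49/1921 ≈ 0.025508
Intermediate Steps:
a = -94/147 (a = 94*(-1/147) = -94/147 ≈ -0.63946)
k(o, F) = 91 - F*o (k(o, F) = 91 - o*F = 91 - F*o)
1/k(a, -81) = 1/(91 - 1*(-81)*(-94/147)) = 1/(91 - 2538/49) = 1/(1921/49) = 49/1921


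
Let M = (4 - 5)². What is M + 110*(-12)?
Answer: -1319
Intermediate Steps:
M = 1 (M = (-1)² = 1)
M + 110*(-12) = 1 + 110*(-12) = 1 - 1320 = -1319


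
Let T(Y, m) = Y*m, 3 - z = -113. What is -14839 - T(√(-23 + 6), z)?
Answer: -14839 - 116*I*√17 ≈ -14839.0 - 478.28*I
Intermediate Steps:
z = 116 (z = 3 - 1*(-113) = 3 + 113 = 116)
-14839 - T(√(-23 + 6), z) = -14839 - √(-23 + 6)*116 = -14839 - √(-17)*116 = -14839 - I*√17*116 = -14839 - 116*I*√17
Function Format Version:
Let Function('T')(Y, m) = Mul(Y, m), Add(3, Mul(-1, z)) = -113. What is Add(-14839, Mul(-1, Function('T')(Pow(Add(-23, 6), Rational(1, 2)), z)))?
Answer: Add(-14839, Mul(-116, I, Pow(17, Rational(1, 2)))) ≈ Add(-14839., Mul(-478.28, I))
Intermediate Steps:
z = 116 (z = Add(3, Mul(-1, -113)) = Add(3, 113) = 116)
Add(-14839, Mul(-1, Function('T')(Pow(Add(-23, 6), Rational(1, 2)), z))) = Add(-14839, Mul(-1, Mul(Pow(Add(-23, 6), Rational(1, 2)), 116))) = Add(-14839, Mul(-1, Mul(Pow(-17, Rational(1, 2)), 116))) = Add(-14839, Mul(-1, Mul(Mul(I, Pow(17, Rational(1, 2))), 116))) = Add(-14839, Mul(-1, Mul(116, I, Pow(17, Rational(1, 2))))) = Add(-14839, Mul(-116, I, Pow(17, Rational(1, 2))))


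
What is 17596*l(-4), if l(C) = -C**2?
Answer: -281536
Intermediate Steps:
17596*l(-4) = 17596*(-1*(-4)**2) = 17596*(-1*16) = 17596*(-16) = -281536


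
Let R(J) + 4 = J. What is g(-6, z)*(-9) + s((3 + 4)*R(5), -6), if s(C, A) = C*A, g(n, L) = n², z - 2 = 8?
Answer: -366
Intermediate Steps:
z = 10 (z = 2 + 8 = 10)
R(J) = -4 + J
s(C, A) = A*C
g(-6, z)*(-9) + s((3 + 4)*R(5), -6) = (-6)²*(-9) - 6*(3 + 4)*(-4 + 5) = 36*(-9) - 42 = -324 - 6*7 = -324 - 42 = -366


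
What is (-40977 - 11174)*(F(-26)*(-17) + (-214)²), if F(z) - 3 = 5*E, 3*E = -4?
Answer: -7174673825/3 ≈ -2.3916e+9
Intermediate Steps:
E = -4/3 (E = (⅓)*(-4) = -4/3 ≈ -1.3333)
F(z) = -11/3 (F(z) = 3 + 5*(-4/3) = 3 - 20/3 = -11/3)
(-40977 - 11174)*(F(-26)*(-17) + (-214)²) = (-40977 - 11174)*(-11/3*(-17) + (-214)²) = -52151*(187/3 + 45796) = -52151*137575/3 = -7174673825/3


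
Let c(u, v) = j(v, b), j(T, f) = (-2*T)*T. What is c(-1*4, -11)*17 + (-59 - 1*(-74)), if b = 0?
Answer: -4099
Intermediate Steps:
j(T, f) = -2*T²
c(u, v) = -2*v²
c(-1*4, -11)*17 + (-59 - 1*(-74)) = -2*(-11)²*17 + (-59 - 1*(-74)) = -2*121*17 + (-59 + 74) = -242*17 + 15 = -4114 + 15 = -4099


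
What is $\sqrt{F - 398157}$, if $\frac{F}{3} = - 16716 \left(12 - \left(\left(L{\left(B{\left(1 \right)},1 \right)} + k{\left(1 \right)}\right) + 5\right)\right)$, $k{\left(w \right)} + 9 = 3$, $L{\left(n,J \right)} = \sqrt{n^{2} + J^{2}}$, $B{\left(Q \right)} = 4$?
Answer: $\sqrt{-1050081 + 50148 \sqrt{17}} \approx 918.32 i$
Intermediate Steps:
$L{\left(n,J \right)} = \sqrt{J^{2} + n^{2}}$
$k{\left(w \right)} = -6$ ($k{\left(w \right)} = -9 + 3 = -6$)
$F = -651924 + 50148 \sqrt{17}$ ($F = 3 \left(- 16716 \left(12 - \left(\left(\sqrt{1^{2} + 4^{2}} - 6\right) + 5\right)\right)\right) = 3 \left(- 16716 \left(12 - \left(\left(\sqrt{1 + 16} - 6\right) + 5\right)\right)\right) = 3 \left(- 16716 \left(12 - \left(\left(\sqrt{17} - 6\right) + 5\right)\right)\right) = 3 \left(- 16716 \left(12 - \left(\left(-6 + \sqrt{17}\right) + 5\right)\right)\right) = 3 \left(- 16716 \left(12 - \left(-1 + \sqrt{17}\right)\right)\right) = 3 \left(- 16716 \left(12 + \left(1 - \sqrt{17}\right)\right)\right) = 3 \left(- 16716 \left(13 - \sqrt{17}\right)\right) = 3 \left(-217308 + 16716 \sqrt{17}\right) = -651924 + 50148 \sqrt{17} \approx -4.4516 \cdot 10^{5}$)
$\sqrt{F - 398157} = \sqrt{\left(-651924 + 50148 \sqrt{17}\right) - 398157} = \sqrt{-1050081 + 50148 \sqrt{17}}$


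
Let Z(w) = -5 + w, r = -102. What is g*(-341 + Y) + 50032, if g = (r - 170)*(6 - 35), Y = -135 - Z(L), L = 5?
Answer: -3704656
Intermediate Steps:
Y = -135 (Y = -135 - (-5 + 5) = -135 - 1*0 = -135 + 0 = -135)
g = 7888 (g = (-102 - 170)*(6 - 35) = -272*(-29) = 7888)
g*(-341 + Y) + 50032 = 7888*(-341 - 135) + 50032 = 7888*(-476) + 50032 = -3754688 + 50032 = -3704656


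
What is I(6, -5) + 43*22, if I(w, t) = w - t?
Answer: 957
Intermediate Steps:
I(6, -5) + 43*22 = (6 - 1*(-5)) + 43*22 = (6 + 5) + 946 = 11 + 946 = 957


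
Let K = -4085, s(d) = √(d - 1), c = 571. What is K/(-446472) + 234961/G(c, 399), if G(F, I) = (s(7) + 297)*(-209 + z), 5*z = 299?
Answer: -25918819678315/4896267780456 + 1174805*√6/65799438 ≈ -5.2499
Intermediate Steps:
z = 299/5 (z = (⅕)*299 = 299/5 ≈ 59.800)
s(d) = √(-1 + d)
G(F, I) = -221562/5 - 746*√6/5 (G(F, I) = (√(-1 + 7) + 297)*(-209 + 299/5) = (√6 + 297)*(-746/5) = (297 + √6)*(-746/5) = -221562/5 - 746*√6/5)
K/(-446472) + 234961/G(c, 399) = -4085/(-446472) + 234961/(-221562/5 - 746*√6/5) = -4085*(-1/446472) + 234961/(-221562/5 - 746*√6/5) = 4085/446472 + 234961/(-221562/5 - 746*√6/5)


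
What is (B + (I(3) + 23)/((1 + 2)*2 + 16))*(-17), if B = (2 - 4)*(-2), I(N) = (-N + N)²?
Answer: -1887/22 ≈ -85.773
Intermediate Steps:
I(N) = 0 (I(N) = 0² = 0)
B = 4 (B = -2*(-2) = 4)
(B + (I(3) + 23)/((1 + 2)*2 + 16))*(-17) = (4 + (0 + 23)/((1 + 2)*2 + 16))*(-17) = (4 + 23/(3*2 + 16))*(-17) = (4 + 23/(6 + 16))*(-17) = (4 + 23/22)*(-17) = (111/22)*(-17) = -1887/22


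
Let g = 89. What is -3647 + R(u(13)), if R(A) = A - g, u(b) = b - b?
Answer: -3736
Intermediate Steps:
u(b) = 0
R(A) = -89 + A (R(A) = A - 1*89 = A - 89 = -89 + A)
-3647 + R(u(13)) = -3647 + (-89 + 0) = -3647 - 89 = -3736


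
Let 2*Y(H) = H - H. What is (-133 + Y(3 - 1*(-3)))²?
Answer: 17689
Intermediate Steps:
Y(H) = 0 (Y(H) = (H - H)/2 = (½)*0 = 0)
(-133 + Y(3 - 1*(-3)))² = (-133 + 0)² = (-133)² = 17689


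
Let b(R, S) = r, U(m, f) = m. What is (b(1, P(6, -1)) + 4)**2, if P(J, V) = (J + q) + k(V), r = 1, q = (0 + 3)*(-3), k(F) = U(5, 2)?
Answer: 25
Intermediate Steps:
k(F) = 5
q = -9 (q = 3*(-3) = -9)
P(J, V) = -4 + J (P(J, V) = (J - 9) + 5 = (-9 + J) + 5 = -4 + J)
b(R, S) = 1
(b(1, P(6, -1)) + 4)**2 = (1 + 4)**2 = 5**2 = 25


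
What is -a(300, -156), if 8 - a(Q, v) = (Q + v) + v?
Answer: -20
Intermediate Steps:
a(Q, v) = 8 - Q - 2*v (a(Q, v) = 8 - ((Q + v) + v) = 8 - (Q + 2*v) = 8 + (-Q - 2*v) = 8 - Q - 2*v)
-a(300, -156) = -(8 - 1*300 - 2*(-156)) = -(8 - 300 + 312) = -1*20 = -20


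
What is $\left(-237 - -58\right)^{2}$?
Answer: $32041$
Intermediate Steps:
$\left(-237 - -58\right)^{2} = \left(-237 + \left(-64 + 122\right)\right)^{2} = \left(-237 + 58\right)^{2} = \left(-179\right)^{2} = 32041$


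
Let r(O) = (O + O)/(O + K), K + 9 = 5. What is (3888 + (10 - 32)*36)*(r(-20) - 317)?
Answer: -976272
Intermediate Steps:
K = -4 (K = -9 + 5 = -4)
r(O) = 2*O/(-4 + O) (r(O) = (O + O)/(O - 4) = (2*O)/(-4 + O) = 2*O/(-4 + O))
(3888 + (10 - 32)*36)*(r(-20) - 317) = (3888 + (10 - 32)*36)*(2*(-20)/(-4 - 20) - 317) = (3888 - 22*36)*(2*(-20)/(-24) - 317) = (3888 - 792)*(2*(-20)*(-1/24) - 317) = 3096*(5/3 - 317) = 3096*(-946/3) = -976272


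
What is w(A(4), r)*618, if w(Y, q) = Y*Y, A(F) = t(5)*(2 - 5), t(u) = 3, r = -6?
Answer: 50058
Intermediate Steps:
A(F) = -9 (A(F) = 3*(2 - 5) = 3*(-3) = -9)
w(Y, q) = Y²
w(A(4), r)*618 = (-9)²*618 = 81*618 = 50058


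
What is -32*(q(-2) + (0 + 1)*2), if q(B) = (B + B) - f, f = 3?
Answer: 160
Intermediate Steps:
q(B) = -3 + 2*B (q(B) = (B + B) - 1*3 = 2*B - 3 = -3 + 2*B)
-32*(q(-2) + (0 + 1)*2) = -32*((-3 + 2*(-2)) + (0 + 1)*2) = -32*((-3 - 4) + 1*2) = -32*(-7 + 2) = -32*(-5) = 160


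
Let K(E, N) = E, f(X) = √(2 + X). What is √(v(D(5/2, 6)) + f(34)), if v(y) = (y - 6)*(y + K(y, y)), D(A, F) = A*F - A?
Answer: √674/2 ≈ 12.981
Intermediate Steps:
D(A, F) = -A + A*F
v(y) = 2*y*(-6 + y) (v(y) = (y - 6)*(y + y) = (-6 + y)*(2*y) = 2*y*(-6 + y))
√(v(D(5/2, 6)) + f(34)) = √(2*((5/2)*(-1 + 6))*(-6 + (5/2)*(-1 + 6)) + √(2 + 34)) = √(2*((5*(½))*5)*(-6 + (5*(½))*5) + √36) = √(2*((5/2)*5)*(-6 + (5/2)*5) + 6) = √(2*(25/2)*(-6 + 25/2) + 6) = √(2*(25/2)*(13/2) + 6) = √(325/2 + 6) = √(337/2) = √674/2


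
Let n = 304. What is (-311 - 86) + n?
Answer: -93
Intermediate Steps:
(-311 - 86) + n = (-311 - 86) + 304 = -397 + 304 = -93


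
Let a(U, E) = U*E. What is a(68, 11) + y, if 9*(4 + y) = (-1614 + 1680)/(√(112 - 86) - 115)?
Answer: 29457638/39597 - 22*√26/39597 ≈ 743.93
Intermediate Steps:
y = -4 + 22/(3*(-115 + √26)) (y = -4 + ((-1614 + 1680)/(√(112 - 86) - 115))/9 = -4 + (66/(√26 - 115))/9 = -4 + (66/(-115 + √26))/9 = -4 + 22/(3*(-115 + √26)) ≈ -4.0667)
a(U, E) = E*U
a(68, 11) + y = 11*68 + (-160918/39597 - 22*√26/39597) = 748 + (-160918/39597 - 22*√26/39597) = 29457638/39597 - 22*√26/39597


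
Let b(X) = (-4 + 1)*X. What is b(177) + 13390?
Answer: 12859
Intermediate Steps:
b(X) = -3*X
b(177) + 13390 = -3*177 + 13390 = -531 + 13390 = 12859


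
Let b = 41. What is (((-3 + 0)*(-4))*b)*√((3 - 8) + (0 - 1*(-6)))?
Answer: 492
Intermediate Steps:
(((-3 + 0)*(-4))*b)*√((3 - 8) + (0 - 1*(-6))) = (((-3 + 0)*(-4))*41)*√((3 - 8) + (0 - 1*(-6))) = (-3*(-4)*41)*√(-5 + (0 + 6)) = (12*41)*√(-5 + 6) = 492*√1 = 492*1 = 492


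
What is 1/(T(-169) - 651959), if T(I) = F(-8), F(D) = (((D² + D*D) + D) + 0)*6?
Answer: -1/651239 ≈ -1.5355e-6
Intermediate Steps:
F(D) = 6*D + 12*D² (F(D) = (((D² + D²) + D) + 0)*6 = ((2*D² + D) + 0)*6 = ((D + 2*D²) + 0)*6 = (D + 2*D²)*6 = 6*D + 12*D²)
T(I) = 720 (T(I) = 6*(-8)*(1 + 2*(-8)) = 6*(-8)*(1 - 16) = 6*(-8)*(-15) = 720)
1/(T(-169) - 651959) = 1/(720 - 651959) = 1/(-651239) = -1/651239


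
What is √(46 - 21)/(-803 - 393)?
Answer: -5/1196 ≈ -0.0041806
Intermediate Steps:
√(46 - 21)/(-803 - 393) = √25/(-1196) = 5*(-1/1196) = -5/1196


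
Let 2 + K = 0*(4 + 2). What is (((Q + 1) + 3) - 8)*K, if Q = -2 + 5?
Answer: 2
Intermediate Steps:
Q = 3
K = -2 (K = -2 + 0*(4 + 2) = -2 + 0*6 = -2 + 0 = -2)
(((Q + 1) + 3) - 8)*K = (((3 + 1) + 3) - 8)*(-2) = ((4 + 3) - 8)*(-2) = (7 - 8)*(-2) = -1*(-2) = 2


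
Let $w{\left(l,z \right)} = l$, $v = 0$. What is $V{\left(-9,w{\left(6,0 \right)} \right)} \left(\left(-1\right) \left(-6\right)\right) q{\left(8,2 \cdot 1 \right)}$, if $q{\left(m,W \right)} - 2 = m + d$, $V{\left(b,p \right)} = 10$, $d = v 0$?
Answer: $600$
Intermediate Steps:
$d = 0$ ($d = 0 \cdot 0 = 0$)
$q{\left(m,W \right)} = 2 + m$ ($q{\left(m,W \right)} = 2 + \left(m + 0\right) = 2 + m$)
$V{\left(-9,w{\left(6,0 \right)} \right)} \left(\left(-1\right) \left(-6\right)\right) q{\left(8,2 \cdot 1 \right)} = 10 \left(\left(-1\right) \left(-6\right)\right) \left(2 + 8\right) = 10 \cdot 6 \cdot 10 = 60 \cdot 10 = 600$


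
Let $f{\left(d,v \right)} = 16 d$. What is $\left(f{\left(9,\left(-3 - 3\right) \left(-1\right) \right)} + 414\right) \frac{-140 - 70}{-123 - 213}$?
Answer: $\frac{1395}{4} \approx 348.75$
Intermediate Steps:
$\left(f{\left(9,\left(-3 - 3\right) \left(-1\right) \right)} + 414\right) \frac{-140 - 70}{-123 - 213} = \left(16 \cdot 9 + 414\right) \frac{-140 - 70}{-123 - 213} = \left(144 + 414\right) \left(- \frac{210}{-336}\right) = 558 \left(\left(-210\right) \left(- \frac{1}{336}\right)\right) = 558 \cdot \frac{5}{8} = \frac{1395}{4}$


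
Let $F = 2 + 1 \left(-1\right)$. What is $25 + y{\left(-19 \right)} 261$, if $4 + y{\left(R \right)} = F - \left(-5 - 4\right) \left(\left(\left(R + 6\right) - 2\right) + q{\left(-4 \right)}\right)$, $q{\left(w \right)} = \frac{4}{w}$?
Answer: $-38342$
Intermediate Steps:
$F = 1$ ($F = 2 - 1 = 1$)
$y{\left(R \right)} = 24 + 9 R$ ($y{\left(R \right)} = -4 - \left(-1 + \left(-5 - 4\right) \left(\left(\left(R + 6\right) - 2\right) + \frac{4}{-4}\right)\right) = -4 - \left(-1 - 9 \left(\left(\left(6 + R\right) - 2\right) + 4 \left(- \frac{1}{4}\right)\right)\right) = -4 - \left(-1 - 9 \left(\left(4 + R\right) - 1\right)\right) = -4 - \left(-1 - 9 \left(3 + R\right)\right) = -4 - \left(-28 - 9 R\right) = -4 + \left(1 + \left(27 + 9 R\right)\right) = -4 + \left(28 + 9 R\right) = 24 + 9 R$)
$25 + y{\left(-19 \right)} 261 = 25 + \left(24 + 9 \left(-19\right)\right) 261 = 25 + \left(24 - 171\right) 261 = 25 - 38367 = -38342$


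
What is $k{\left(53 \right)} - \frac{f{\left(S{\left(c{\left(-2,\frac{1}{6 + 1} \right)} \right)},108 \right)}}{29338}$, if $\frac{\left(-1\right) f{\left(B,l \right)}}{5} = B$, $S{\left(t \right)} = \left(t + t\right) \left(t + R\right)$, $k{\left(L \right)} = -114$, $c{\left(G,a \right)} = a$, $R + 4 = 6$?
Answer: $- \frac{81940959}{718781} \approx -114.0$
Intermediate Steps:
$R = 2$ ($R = -4 + 6 = 2$)
$S{\left(t \right)} = 2 t \left(2 + t\right)$ ($S{\left(t \right)} = \left(t + t\right) \left(t + 2\right) = 2 t \left(2 + t\right)$)
$f{\left(B,l \right)} = - 5 B$
$k{\left(53 \right)} - \frac{f{\left(S{\left(c{\left(-2,\frac{1}{6 + 1} \right)} \right)},108 \right)}}{29338} = -114 - \frac{\left(-5\right) \frac{2 \left(2 + \frac{1}{6 + 1}\right)}{6 + 1}}{29338} = -114 - - 5 \frac{2 \left(2 + \frac{1}{7}\right)}{7} \cdot \frac{1}{29338} = -114 - - 5 \cdot 2 \cdot \frac{1}{7} \left(2 + \frac{1}{7}\right) \frac{1}{29338} = -114 - - 5 \cdot 2 \cdot \frac{1}{7} \cdot \frac{15}{7} \cdot \frac{1}{29338} = -114 - \left(-5\right) \frac{30}{49} \cdot \frac{1}{29338} = -114 - \left(- \frac{150}{49}\right) \frac{1}{29338} = -114 - - \frac{75}{718781} = -114 + \frac{75}{718781} = - \frac{81940959}{718781}$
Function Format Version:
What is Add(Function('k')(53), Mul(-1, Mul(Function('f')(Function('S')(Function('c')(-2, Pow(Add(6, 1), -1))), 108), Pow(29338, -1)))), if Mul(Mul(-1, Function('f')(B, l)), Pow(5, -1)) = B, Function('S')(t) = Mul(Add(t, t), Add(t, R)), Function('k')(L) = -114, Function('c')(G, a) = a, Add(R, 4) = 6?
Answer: Rational(-81940959, 718781) ≈ -114.00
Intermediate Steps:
R = 2 (R = Add(-4, 6) = 2)
Function('S')(t) = Mul(2, t, Add(2, t)) (Function('S')(t) = Mul(Add(t, t), Add(t, 2)) = Mul(Mul(2, t), Add(2, t)) = Mul(2, t, Add(2, t)))
Function('f')(B, l) = Mul(-5, B)
Add(Function('k')(53), Mul(-1, Mul(Function('f')(Function('S')(Function('c')(-2, Pow(Add(6, 1), -1))), 108), Pow(29338, -1)))) = Add(-114, Mul(-1, Mul(Mul(-5, Mul(2, Pow(Add(6, 1), -1), Add(2, Pow(Add(6, 1), -1)))), Pow(29338, -1)))) = Add(-114, Mul(-1, Mul(Mul(-5, Mul(2, Pow(7, -1), Add(2, Pow(7, -1)))), Rational(1, 29338)))) = Add(-114, Mul(-1, Mul(Mul(-5, Mul(2, Rational(1, 7), Add(2, Rational(1, 7)))), Rational(1, 29338)))) = Add(-114, Mul(-1, Mul(Mul(-5, Mul(2, Rational(1, 7), Rational(15, 7))), Rational(1, 29338)))) = Add(-114, Mul(-1, Mul(Mul(-5, Rational(30, 49)), Rational(1, 29338)))) = Add(-114, Mul(-1, Mul(Rational(-150, 49), Rational(1, 29338)))) = Add(-114, Mul(-1, Rational(-75, 718781))) = Add(-114, Rational(75, 718781)) = Rational(-81940959, 718781)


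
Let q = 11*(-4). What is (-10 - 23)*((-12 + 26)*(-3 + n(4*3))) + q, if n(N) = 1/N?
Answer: 2607/2 ≈ 1303.5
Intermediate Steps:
q = -44
(-10 - 23)*((-12 + 26)*(-3 + n(4*3))) + q = (-10 - 23)*((-12 + 26)*(-3 + 1/(4*3))) - 44 = -462*(-3 + 1/12) - 44 = -462*(-35)/12 - 44 = -33*(-245/6) - 44 = 2695/2 - 44 = 2607/2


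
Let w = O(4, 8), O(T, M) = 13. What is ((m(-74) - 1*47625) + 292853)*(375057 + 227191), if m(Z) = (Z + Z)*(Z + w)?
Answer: 153125167488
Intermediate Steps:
w = 13
m(Z) = 2*Z*(13 + Z) (m(Z) = (Z + Z)*(Z + 13) = (2*Z)*(13 + Z) = 2*Z*(13 + Z))
((m(-74) - 1*47625) + 292853)*(375057 + 227191) = ((2*(-74)*(13 - 74) - 1*47625) + 292853)*(375057 + 227191) = ((2*(-74)*(-61) - 47625) + 292853)*602248 = ((9028 - 47625) + 292853)*602248 = (-38597 + 292853)*602248 = 254256*602248 = 153125167488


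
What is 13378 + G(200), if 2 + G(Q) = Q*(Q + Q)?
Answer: 93376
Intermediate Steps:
G(Q) = -2 + 2*Q² (G(Q) = -2 + Q*(Q + Q) = -2 + Q*(2*Q) = -2 + 2*Q²)
13378 + G(200) = 13378 + (-2 + 2*200²) = 13378 + (-2 + 2*40000) = 13378 + (-2 + 80000) = 13378 + 79998 = 93376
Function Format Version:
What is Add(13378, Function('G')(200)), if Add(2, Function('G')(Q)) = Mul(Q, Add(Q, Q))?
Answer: 93376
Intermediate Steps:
Function('G')(Q) = Add(-2, Mul(2, Pow(Q, 2))) (Function('G')(Q) = Add(-2, Mul(Q, Add(Q, Q))) = Add(-2, Mul(Q, Mul(2, Q))) = Add(-2, Mul(2, Pow(Q, 2))))
Add(13378, Function('G')(200)) = Add(13378, Add(-2, Mul(2, Pow(200, 2)))) = Add(13378, Add(-2, Mul(2, 40000))) = Add(13378, Add(-2, 80000)) = Add(13378, 79998) = 93376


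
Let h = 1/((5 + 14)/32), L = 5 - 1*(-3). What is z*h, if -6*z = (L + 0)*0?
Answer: 0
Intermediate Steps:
L = 8 (L = 5 + 3 = 8)
h = 32/19 (h = 1/(19*(1/32)) = 1/(19/32) = 32/19 ≈ 1.6842)
z = 0 (z = -(8 + 0)*0/6 = -4*0/3 = -⅙*0 = 0)
z*h = 0*(32/19) = 0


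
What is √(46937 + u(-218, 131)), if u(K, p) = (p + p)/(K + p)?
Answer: √355243359/87 ≈ 216.64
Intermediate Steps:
u(K, p) = 2*p/(K + p) (u(K, p) = (2*p)/(K + p) = 2*p/(K + p))
√(46937 + u(-218, 131)) = √(46937 + 2*131/(-218 + 131)) = √(46937 + 2*131/(-87)) = √(46937 + 2*131*(-1/87)) = √(46937 - 262/87) = √(4083257/87) = √355243359/87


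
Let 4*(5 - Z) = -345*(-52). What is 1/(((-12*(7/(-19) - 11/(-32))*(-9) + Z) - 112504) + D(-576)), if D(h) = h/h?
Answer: -152/17781821 ≈ -8.5481e-6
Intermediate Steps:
Z = -4480 (Z = 5 - (-345)*(-52)/4 = 5 - ¼*17940 = 5 - 4485 = -4480)
D(h) = 1
1/(((-12*(7/(-19) - 11/(-32))*(-9) + Z) - 112504) + D(-576)) = 1/(((-12*(7/(-19) - 11/(-32))*(-9) - 4480) - 112504) + 1) = 1/(((-12*(7*(-1/19) - 11*(-1/32))*(-9) - 4480) - 112504) + 1) = 1/(((-12*(-7/19 + 11/32)*(-9) - 4480) - 112504) + 1) = 1/(((-12*(-15/608)*(-9) - 4480) - 112504) + 1) = 1/((((45/152)*(-9) - 4480) - 112504) + 1) = 1/(((-405/152 - 4480) - 112504) + 1) = 1/((-681365/152 - 112504) + 1) = 1/(-17781973/152 + 1) = 1/(-17781821/152) = -152/17781821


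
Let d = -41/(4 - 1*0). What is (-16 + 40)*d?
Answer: -246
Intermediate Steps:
d = -41/4 (d = -41/(4 + 0) = -41/4 ≈ -10.250)
(-16 + 40)*d = (-16 + 40)*(-41/4) = 24*(-41/4) = -246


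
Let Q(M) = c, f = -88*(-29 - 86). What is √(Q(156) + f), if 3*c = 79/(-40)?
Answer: √36429630/60 ≈ 100.59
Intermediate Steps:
c = -79/120 (c = (79/(-40))/3 = (79*(-1/40))/3 = (⅓)*(-79/40) = -79/120 ≈ -0.65833)
f = 10120 (f = -88*(-115) = 10120)
Q(M) = -79/120
√(Q(156) + f) = √(-79/120 + 10120) = √(1214321/120) = √36429630/60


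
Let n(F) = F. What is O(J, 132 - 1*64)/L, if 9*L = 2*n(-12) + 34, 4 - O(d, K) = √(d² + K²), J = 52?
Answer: 18/5 - 18*√458/5 ≈ -73.443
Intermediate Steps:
O(d, K) = 4 - √(K² + d²) (O(d, K) = 4 - √(d² + K²) = 4 - √(K² + d²))
L = 10/9 (L = (2*(-12) + 34)/9 = (-24 + 34)/9 = (⅑)*10 = 10/9 ≈ 1.1111)
O(J, 132 - 1*64)/L = (4 - √((132 - 1*64)² + 52²))/(10/9) = (4 - √((132 - 64)² + 2704))*(9/10) = (4 - √(68² + 2704))*(9/10) = (4 - √(4624 + 2704))*(9/10) = (4 - √7328)*(9/10) = (4 - 4*√458)*(9/10) = 18/5 - 18*√458/5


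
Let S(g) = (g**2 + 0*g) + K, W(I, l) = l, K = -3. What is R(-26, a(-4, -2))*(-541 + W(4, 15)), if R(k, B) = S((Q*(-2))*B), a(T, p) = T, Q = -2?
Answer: -133078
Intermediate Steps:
S(g) = -3 + g**2 (S(g) = (g**2 + 0*g) - 3 = (g**2 + 0) - 3 = g**2 - 3 = -3 + g**2)
R(k, B) = -3 + 16*B**2 (R(k, B) = -3 + ((-2*(-2))*B)**2 = -3 + (4*B)**2 = -3 + 16*B**2)
R(-26, a(-4, -2))*(-541 + W(4, 15)) = (-3 + 16*(-4)**2)*(-541 + 15) = (-3 + 16*16)*(-526) = (-3 + 256)*(-526) = 253*(-526) = -133078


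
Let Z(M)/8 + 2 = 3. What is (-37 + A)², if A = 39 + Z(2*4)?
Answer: 100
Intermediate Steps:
Z(M) = 8 (Z(M) = -16 + 8*3 = -16 + 24 = 8)
A = 47 (A = 39 + 8 = 47)
(-37 + A)² = (-37 + 47)² = 10² = 100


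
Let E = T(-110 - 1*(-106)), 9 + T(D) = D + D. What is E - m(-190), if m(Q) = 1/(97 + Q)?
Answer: -1580/93 ≈ -16.989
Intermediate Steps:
T(D) = -9 + 2*D (T(D) = -9 + (D + D) = -9 + 2*D)
E = -17 (E = -9 + 2*(-110 - 1*(-106)) = -9 + 2*(-110 + 106) = -9 + 2*(-4) = -9 - 8 = -17)
E - m(-190) = -17 - 1/(97 - 190) = -17 - 1/(-93) = -17 - 1*(-1/93) = -17 + 1/93 = -1580/93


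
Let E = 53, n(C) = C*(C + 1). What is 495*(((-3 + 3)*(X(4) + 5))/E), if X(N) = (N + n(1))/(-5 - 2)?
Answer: 0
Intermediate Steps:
n(C) = C*(1 + C)
X(N) = -2/7 - N/7 (X(N) = (N + 1*(1 + 1))/(-5 - 2) = (N + 1*2)/(-7) = (N + 2)*(-1/7) = (2 + N)*(-1/7) = -2/7 - N/7)
495*(((-3 + 3)*(X(4) + 5))/E) = 495*(((-3 + 3)*((-2/7 - 1/7*4) + 5))/53) = 495*((0*((-2/7 - 4/7) + 5))*(1/53)) = 495*((0*(-6/7 + 5))*(1/53)) = 495*((0*(29/7))*(1/53)) = 495*(0*(1/53)) = 495*0 = 0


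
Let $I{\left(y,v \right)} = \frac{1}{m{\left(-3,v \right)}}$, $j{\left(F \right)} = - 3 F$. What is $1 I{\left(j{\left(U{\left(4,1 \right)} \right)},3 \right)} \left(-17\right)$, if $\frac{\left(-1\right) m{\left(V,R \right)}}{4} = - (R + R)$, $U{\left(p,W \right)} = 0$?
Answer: $- \frac{17}{24} \approx -0.70833$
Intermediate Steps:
$m{\left(V,R \right)} = 8 R$ ($m{\left(V,R \right)} = - 4 \left(- (R + R)\right) = - 4 \left(- 2 R\right) = 8 R$)
$I{\left(y,v \right)} = \frac{1}{8 v}$
$1 I{\left(j{\left(U{\left(4,1 \right)} \right)},3 \right)} \left(-17\right) = 1 \frac{1}{8 \cdot 3} \left(-17\right) = 1 \cdot \frac{1}{8} \cdot \frac{1}{3} \left(-17\right) = 1 \cdot \frac{1}{24} \left(-17\right) = \frac{1}{24} \left(-17\right) = - \frac{17}{24}$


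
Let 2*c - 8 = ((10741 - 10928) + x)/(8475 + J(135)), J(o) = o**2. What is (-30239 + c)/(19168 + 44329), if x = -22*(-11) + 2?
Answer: -76883283/161463800 ≈ -0.47616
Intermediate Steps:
x = 244 (x = 242 + 2 = 244)
c = 71219/17800 (c = 4 + (((10741 - 10928) + 244)/(8475 + 135**2))/2 = 4 + ((-187 + 244)/(8475 + 18225))/2 = 4 + (57/26700)/2 = 4 + (57*(1/26700))/2 = 4 + (1/2)*(19/8900) = 4 + 19/17800 = 71219/17800 ≈ 4.0011)
(-30239 + c)/(19168 + 44329) = (-30239 + 71219/17800)/(19168 + 44329) = -538182981/17800/63497 = -538182981/17800*1/63497 = -76883283/161463800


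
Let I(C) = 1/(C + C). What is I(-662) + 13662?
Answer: 18088487/1324 ≈ 13662.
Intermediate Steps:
I(C) = 1/(2*C)
I(-662) + 13662 = (½)/(-662) + 13662 = (½)*(-1/662) + 13662 = -1/1324 + 13662 = 18088487/1324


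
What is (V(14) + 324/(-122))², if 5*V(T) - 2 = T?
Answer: 27556/93025 ≈ 0.29622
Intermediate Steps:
V(T) = ⅖ + T/5
(V(14) + 324/(-122))² = ((⅖ + (⅕)*14) + 324/(-122))² = ((⅖ + 14/5) + 324*(-1/122))² = (16/5 - 162/61)² = (166/305)² = 27556/93025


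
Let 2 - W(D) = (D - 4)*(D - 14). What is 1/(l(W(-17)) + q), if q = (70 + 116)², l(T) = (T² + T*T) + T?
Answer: 1/876349 ≈ 1.1411e-6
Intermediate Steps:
W(D) = 2 - (-14 + D)*(-4 + D) (W(D) = 2 - (D - 4)*(D - 14) = 2 - (-4 + D)*(-14 + D) = 2 - (-14 + D)*(-4 + D))
l(T) = T + 2*T² (l(T) = (T² + T²) + T = 2*T² + T = T + 2*T²)
q = 34596 (q = 186² = 34596)
1/(l(W(-17)) + q) = 1/((-54 - 1*(-17)² + 18*(-17))*(1 + 2*(-54 - 1*(-17)² + 18*(-17))) + 34596) = 1/((-54 - 1*289 - 306)*(1 + 2*(-54 - 1*289 - 306)) + 34596) = 1/((-54 - 289 - 306)*(1 + 2*(-54 - 289 - 306)) + 34596) = 1/(-649*(1 + 2*(-649)) + 34596) = 1/(-649*(1 - 1298) + 34596) = 1/(-649*(-1297) + 34596) = 1/(841753 + 34596) = 1/876349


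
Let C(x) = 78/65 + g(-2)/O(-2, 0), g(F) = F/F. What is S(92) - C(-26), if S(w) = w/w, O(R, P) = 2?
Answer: -7/10 ≈ -0.70000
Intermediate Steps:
g(F) = 1
S(w) = 1
C(x) = 17/10 (C(x) = 78/65 + 1/2 = 78*(1/65) + 1*(1/2) = 6/5 + 1/2 = 17/10)
S(92) - C(-26) = 1 - 1*17/10 = 1 - 17/10 = -7/10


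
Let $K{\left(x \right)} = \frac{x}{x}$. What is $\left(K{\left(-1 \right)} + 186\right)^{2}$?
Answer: $34969$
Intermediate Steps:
$K{\left(x \right)} = 1$
$\left(K{\left(-1 \right)} + 186\right)^{2} = \left(1 + 186\right)^{2} = 187^{2} = 34969$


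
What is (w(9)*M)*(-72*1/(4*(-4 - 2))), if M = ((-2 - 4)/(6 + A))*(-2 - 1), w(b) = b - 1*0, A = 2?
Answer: 243/4 ≈ 60.750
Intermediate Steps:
w(b) = b (w(b) = b + 0 = b)
M = 9/4 (M = ((-2 - 4)/(6 + 2))*(-2 - 1) = -6/8*(-3) = -6*⅛*(-3) = -¾*(-3) = 9/4 ≈ 2.2500)
(w(9)*M)*(-72*1/(4*(-4 - 2))) = (9*(9/4))*(-72*1/(4*(-4 - 2))) = 81*(-72/((-6*4)))/4 = 81*(-72/(-24))/4 = 81*(-72*(-1/24))/4 = (81/4)*3 = 243/4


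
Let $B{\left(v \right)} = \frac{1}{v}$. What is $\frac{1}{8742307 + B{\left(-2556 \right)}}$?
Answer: $\frac{2556}{22345336691} \approx 1.1439 \cdot 10^{-7}$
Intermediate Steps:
$\frac{1}{8742307 + B{\left(-2556 \right)}} = \frac{1}{8742307 + \frac{1}{-2556}} = \frac{1}{8742307 - \frac{1}{2556}} = \frac{1}{\frac{22345336691}{2556}} = \frac{2556}{22345336691}$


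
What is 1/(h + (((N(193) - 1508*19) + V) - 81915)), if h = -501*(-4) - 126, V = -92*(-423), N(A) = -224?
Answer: -1/69997 ≈ -1.4286e-5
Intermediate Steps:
V = 38916
h = 1878 (h = 2004 - 126 = 1878)
1/(h + (((N(193) - 1508*19) + V) - 81915)) = 1/(1878 + (((-224 - 1508*19) + 38916) - 81915)) = 1/(1878 + (((-224 - 28652) + 38916) - 81915)) = 1/(1878 + ((-28876 + 38916) - 81915)) = 1/(1878 + (10040 - 81915)) = 1/(1878 - 71875) = 1/(-69997) = -1/69997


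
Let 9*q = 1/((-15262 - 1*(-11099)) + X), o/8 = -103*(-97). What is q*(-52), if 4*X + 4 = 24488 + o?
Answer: -13/49365 ≈ -0.00026334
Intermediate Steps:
o = 79928 (o = 8*(-103*(-97)) = 8*9991 = 79928)
X = 26103 (X = -1 + (24488 + 79928)/4 = -1 + (1/4)*104416 = -1 + 26104 = 26103)
q = 1/197460 (q = 1/(9*((-15262 - 1*(-11099)) + 26103)) = 1/(9*((-15262 + 11099) + 26103)) = 1/(9*(-4163 + 26103)) = (1/9)/21940 = (1/9)*(1/21940) = 1/197460 ≈ 5.0643e-6)
q*(-52) = (1/197460)*(-52) = -13/49365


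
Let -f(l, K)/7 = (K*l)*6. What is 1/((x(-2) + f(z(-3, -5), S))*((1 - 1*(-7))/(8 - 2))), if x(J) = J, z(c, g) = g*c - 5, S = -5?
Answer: 3/8392 ≈ 0.00035748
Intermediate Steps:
z(c, g) = -5 + c*g (z(c, g) = c*g - 5 = -5 + c*g)
f(l, K) = -42*K*l (f(l, K) = -7*K*l*6 = -42*K*l)
1/((x(-2) + f(z(-3, -5), S))*((1 - 1*(-7))/(8 - 2))) = 1/((-2 - 42*(-5)*(-5 - 3*(-5)))*((1 - 1*(-7))/(8 - 2))) = 1/((-2 - 42*(-5)*(-5 + 15))*((1 + 7)/6)) = 1/((-2 - 42*(-5)*10)*(8*(⅙))) = 1/((-2 + 2100)*(4/3)) = 1/(2098*(4/3)) = 1/(8392/3) = 3/8392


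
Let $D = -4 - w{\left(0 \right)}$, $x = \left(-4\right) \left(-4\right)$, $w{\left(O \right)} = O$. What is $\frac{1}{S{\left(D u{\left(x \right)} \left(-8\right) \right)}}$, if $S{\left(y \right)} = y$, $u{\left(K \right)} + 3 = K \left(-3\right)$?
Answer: $- \frac{1}{1632} \approx -0.00061275$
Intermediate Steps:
$x = 16$
$u{\left(K \right)} = -3 - 3 K$ ($u{\left(K \right)} = -3 + K \left(-3\right) = -3 - 3 K$)
$D = -4$ ($D = -4 - 0 = -4 + 0 = -4$)
$\frac{1}{S{\left(D u{\left(x \right)} \left(-8\right) \right)}} = \frac{1}{- 4 \left(-3 - 48\right) \left(-8\right)} = \frac{1}{\left(-4\right) \left(-51\right) \left(-8\right)} = \frac{1}{204 \left(-8\right)} = \frac{1}{-1632} = - \frac{1}{1632}$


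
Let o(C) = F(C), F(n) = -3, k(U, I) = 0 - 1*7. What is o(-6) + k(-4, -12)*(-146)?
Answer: 1019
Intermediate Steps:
k(U, I) = -7 (k(U, I) = 0 - 7 = -7)
o(C) = -3
o(-6) + k(-4, -12)*(-146) = -3 - 7*(-146) = -3 + 1022 = 1019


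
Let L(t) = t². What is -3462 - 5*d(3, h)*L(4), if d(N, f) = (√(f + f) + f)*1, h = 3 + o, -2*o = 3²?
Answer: -3342 - 80*I*√3 ≈ -3342.0 - 138.56*I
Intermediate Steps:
o = -9/2 (o = -½*3² = -½*9 = -9/2 ≈ -4.5000)
h = -3/2 (h = 3 - 9/2 = -3/2 ≈ -1.5000)
d(N, f) = f + √2*√f (d(N, f) = (√(2*f) + f)*1 = (√2*√f + f)*1 = (f + √2*√f)*1 = f + √2*√f)
-3462 - 5*d(3, h)*L(4) = -3462 - 5*(-3/2 + √2*√(-3/2))*4² = -3462 - 5*(-3/2 + √2*(I*√6/2))*16 = -3462 - 5*(-3/2 + I*√3)*16 = -3462 - (-15/2 + 5*I*√3)*16 = -3462 - (-120 + 80*I*√3) = -3462 + (120 - 80*I*√3) = -3342 - 80*I*√3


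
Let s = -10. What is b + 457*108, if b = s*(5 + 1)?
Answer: 49296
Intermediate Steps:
b = -60 (b = -10*(5 + 1) = -10*6 = -60)
b + 457*108 = -60 + 457*108 = -60 + 49356 = 49296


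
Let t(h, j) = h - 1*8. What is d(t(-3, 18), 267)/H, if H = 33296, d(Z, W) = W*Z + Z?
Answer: -737/8324 ≈ -0.088539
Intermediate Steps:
t(h, j) = -8 + h (t(h, j) = h - 8 = -8 + h)
d(Z, W) = Z + W*Z
d(t(-3, 18), 267)/H = ((-8 - 3)*(1 + 267))/33296 = -11*268*(1/33296) = -2948*1/33296 = -737/8324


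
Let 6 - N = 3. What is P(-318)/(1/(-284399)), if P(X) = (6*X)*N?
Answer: 1627899876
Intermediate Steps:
N = 3 (N = 6 - 1*3 = 6 - 3 = 3)
P(X) = 18*X (P(X) = (6*X)*3 = 18*X)
P(-318)/(1/(-284399)) = (18*(-318))/(1/(-284399)) = -5724/(-1/284399) = -5724*(-284399) = 1627899876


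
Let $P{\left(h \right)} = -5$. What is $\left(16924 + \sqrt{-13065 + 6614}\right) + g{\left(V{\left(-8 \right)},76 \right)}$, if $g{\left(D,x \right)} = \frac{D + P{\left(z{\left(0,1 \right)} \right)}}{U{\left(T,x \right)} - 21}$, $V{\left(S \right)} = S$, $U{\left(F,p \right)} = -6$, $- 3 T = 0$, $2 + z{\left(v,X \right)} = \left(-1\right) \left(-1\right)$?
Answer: $\frac{456961}{27} + i \sqrt{6451} \approx 16924.0 + 80.318 i$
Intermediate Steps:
$z{\left(v,X \right)} = -1$ ($z{\left(v,X \right)} = -2 - -1 = -2 + 1 = -1$)
$T = 0$ ($T = \left(- \frac{1}{3}\right) 0 = 0$)
$g{\left(D,x \right)} = \frac{5}{27} - \frac{D}{27}$ ($g{\left(D,x \right)} = \frac{D - 5}{-6 - 21} = \frac{-5 + D}{-27} = \left(-5 + D\right) \left(- \frac{1}{27}\right) = \frac{5}{27} - \frac{D}{27}$)
$\left(16924 + \sqrt{-13065 + 6614}\right) + g{\left(V{\left(-8 \right)},76 \right)} = \left(16924 + \sqrt{-13065 + 6614}\right) + \left(\frac{5}{27} - - \frac{8}{27}\right) = \left(16924 + \sqrt{-6451}\right) + \left(\frac{5}{27} + \frac{8}{27}\right) = \left(16924 + i \sqrt{6451}\right) + \frac{13}{27} = \frac{456961}{27} + i \sqrt{6451}$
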